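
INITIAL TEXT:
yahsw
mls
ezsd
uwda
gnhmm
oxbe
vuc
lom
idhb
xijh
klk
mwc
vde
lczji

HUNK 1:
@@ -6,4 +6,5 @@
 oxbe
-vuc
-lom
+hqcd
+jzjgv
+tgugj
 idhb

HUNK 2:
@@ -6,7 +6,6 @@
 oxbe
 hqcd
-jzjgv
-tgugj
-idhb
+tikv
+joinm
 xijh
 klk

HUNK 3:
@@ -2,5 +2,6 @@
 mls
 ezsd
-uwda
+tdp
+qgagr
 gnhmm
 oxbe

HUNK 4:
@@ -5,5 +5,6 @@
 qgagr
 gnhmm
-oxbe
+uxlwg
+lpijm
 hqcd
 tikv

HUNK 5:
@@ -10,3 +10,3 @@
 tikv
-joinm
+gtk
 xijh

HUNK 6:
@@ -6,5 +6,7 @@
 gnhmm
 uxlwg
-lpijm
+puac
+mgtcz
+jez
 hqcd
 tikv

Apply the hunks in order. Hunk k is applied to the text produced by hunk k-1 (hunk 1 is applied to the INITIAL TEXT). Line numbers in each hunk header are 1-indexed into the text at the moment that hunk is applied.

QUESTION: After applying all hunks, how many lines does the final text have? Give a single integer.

Hunk 1: at line 6 remove [vuc,lom] add [hqcd,jzjgv,tgugj] -> 15 lines: yahsw mls ezsd uwda gnhmm oxbe hqcd jzjgv tgugj idhb xijh klk mwc vde lczji
Hunk 2: at line 6 remove [jzjgv,tgugj,idhb] add [tikv,joinm] -> 14 lines: yahsw mls ezsd uwda gnhmm oxbe hqcd tikv joinm xijh klk mwc vde lczji
Hunk 3: at line 2 remove [uwda] add [tdp,qgagr] -> 15 lines: yahsw mls ezsd tdp qgagr gnhmm oxbe hqcd tikv joinm xijh klk mwc vde lczji
Hunk 4: at line 5 remove [oxbe] add [uxlwg,lpijm] -> 16 lines: yahsw mls ezsd tdp qgagr gnhmm uxlwg lpijm hqcd tikv joinm xijh klk mwc vde lczji
Hunk 5: at line 10 remove [joinm] add [gtk] -> 16 lines: yahsw mls ezsd tdp qgagr gnhmm uxlwg lpijm hqcd tikv gtk xijh klk mwc vde lczji
Hunk 6: at line 6 remove [lpijm] add [puac,mgtcz,jez] -> 18 lines: yahsw mls ezsd tdp qgagr gnhmm uxlwg puac mgtcz jez hqcd tikv gtk xijh klk mwc vde lczji
Final line count: 18

Answer: 18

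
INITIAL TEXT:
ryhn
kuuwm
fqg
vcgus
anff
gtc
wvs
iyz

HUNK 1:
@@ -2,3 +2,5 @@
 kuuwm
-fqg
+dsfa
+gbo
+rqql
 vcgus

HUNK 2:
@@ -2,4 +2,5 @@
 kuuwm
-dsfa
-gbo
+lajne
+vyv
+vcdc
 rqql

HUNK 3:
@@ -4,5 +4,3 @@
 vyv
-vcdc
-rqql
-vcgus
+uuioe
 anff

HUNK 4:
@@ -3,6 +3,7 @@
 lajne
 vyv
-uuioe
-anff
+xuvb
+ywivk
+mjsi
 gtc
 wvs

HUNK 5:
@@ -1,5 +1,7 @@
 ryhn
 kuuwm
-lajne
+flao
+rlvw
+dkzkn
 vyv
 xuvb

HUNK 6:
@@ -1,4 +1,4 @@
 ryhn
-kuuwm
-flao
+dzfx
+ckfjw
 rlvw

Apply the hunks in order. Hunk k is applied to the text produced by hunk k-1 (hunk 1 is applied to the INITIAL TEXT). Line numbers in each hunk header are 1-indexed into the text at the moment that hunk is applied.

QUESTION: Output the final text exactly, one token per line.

Hunk 1: at line 2 remove [fqg] add [dsfa,gbo,rqql] -> 10 lines: ryhn kuuwm dsfa gbo rqql vcgus anff gtc wvs iyz
Hunk 2: at line 2 remove [dsfa,gbo] add [lajne,vyv,vcdc] -> 11 lines: ryhn kuuwm lajne vyv vcdc rqql vcgus anff gtc wvs iyz
Hunk 3: at line 4 remove [vcdc,rqql,vcgus] add [uuioe] -> 9 lines: ryhn kuuwm lajne vyv uuioe anff gtc wvs iyz
Hunk 4: at line 3 remove [uuioe,anff] add [xuvb,ywivk,mjsi] -> 10 lines: ryhn kuuwm lajne vyv xuvb ywivk mjsi gtc wvs iyz
Hunk 5: at line 1 remove [lajne] add [flao,rlvw,dkzkn] -> 12 lines: ryhn kuuwm flao rlvw dkzkn vyv xuvb ywivk mjsi gtc wvs iyz
Hunk 6: at line 1 remove [kuuwm,flao] add [dzfx,ckfjw] -> 12 lines: ryhn dzfx ckfjw rlvw dkzkn vyv xuvb ywivk mjsi gtc wvs iyz

Answer: ryhn
dzfx
ckfjw
rlvw
dkzkn
vyv
xuvb
ywivk
mjsi
gtc
wvs
iyz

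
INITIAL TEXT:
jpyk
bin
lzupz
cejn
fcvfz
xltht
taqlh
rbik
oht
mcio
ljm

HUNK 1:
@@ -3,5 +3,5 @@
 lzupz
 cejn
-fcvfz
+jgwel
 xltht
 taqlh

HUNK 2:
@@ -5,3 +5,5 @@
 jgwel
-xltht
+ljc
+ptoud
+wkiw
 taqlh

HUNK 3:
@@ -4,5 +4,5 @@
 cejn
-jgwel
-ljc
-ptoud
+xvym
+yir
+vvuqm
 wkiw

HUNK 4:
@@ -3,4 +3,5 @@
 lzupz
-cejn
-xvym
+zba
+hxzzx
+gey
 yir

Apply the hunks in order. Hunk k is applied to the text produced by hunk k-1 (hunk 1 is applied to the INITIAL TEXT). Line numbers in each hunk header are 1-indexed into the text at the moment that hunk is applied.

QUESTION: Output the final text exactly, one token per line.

Answer: jpyk
bin
lzupz
zba
hxzzx
gey
yir
vvuqm
wkiw
taqlh
rbik
oht
mcio
ljm

Derivation:
Hunk 1: at line 3 remove [fcvfz] add [jgwel] -> 11 lines: jpyk bin lzupz cejn jgwel xltht taqlh rbik oht mcio ljm
Hunk 2: at line 5 remove [xltht] add [ljc,ptoud,wkiw] -> 13 lines: jpyk bin lzupz cejn jgwel ljc ptoud wkiw taqlh rbik oht mcio ljm
Hunk 3: at line 4 remove [jgwel,ljc,ptoud] add [xvym,yir,vvuqm] -> 13 lines: jpyk bin lzupz cejn xvym yir vvuqm wkiw taqlh rbik oht mcio ljm
Hunk 4: at line 3 remove [cejn,xvym] add [zba,hxzzx,gey] -> 14 lines: jpyk bin lzupz zba hxzzx gey yir vvuqm wkiw taqlh rbik oht mcio ljm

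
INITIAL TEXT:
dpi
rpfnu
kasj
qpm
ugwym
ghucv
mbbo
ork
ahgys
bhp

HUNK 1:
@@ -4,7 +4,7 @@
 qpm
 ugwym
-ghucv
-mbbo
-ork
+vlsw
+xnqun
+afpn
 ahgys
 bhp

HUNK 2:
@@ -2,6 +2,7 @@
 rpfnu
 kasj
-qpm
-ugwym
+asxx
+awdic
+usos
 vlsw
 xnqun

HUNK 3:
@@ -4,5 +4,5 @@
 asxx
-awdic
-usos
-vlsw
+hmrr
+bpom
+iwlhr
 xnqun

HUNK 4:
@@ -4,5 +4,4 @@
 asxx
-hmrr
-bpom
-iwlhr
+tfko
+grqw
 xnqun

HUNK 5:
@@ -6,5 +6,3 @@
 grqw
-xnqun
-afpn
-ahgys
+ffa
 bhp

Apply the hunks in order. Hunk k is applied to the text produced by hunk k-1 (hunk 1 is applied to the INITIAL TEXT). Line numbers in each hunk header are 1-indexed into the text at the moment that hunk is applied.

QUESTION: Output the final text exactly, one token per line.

Hunk 1: at line 4 remove [ghucv,mbbo,ork] add [vlsw,xnqun,afpn] -> 10 lines: dpi rpfnu kasj qpm ugwym vlsw xnqun afpn ahgys bhp
Hunk 2: at line 2 remove [qpm,ugwym] add [asxx,awdic,usos] -> 11 lines: dpi rpfnu kasj asxx awdic usos vlsw xnqun afpn ahgys bhp
Hunk 3: at line 4 remove [awdic,usos,vlsw] add [hmrr,bpom,iwlhr] -> 11 lines: dpi rpfnu kasj asxx hmrr bpom iwlhr xnqun afpn ahgys bhp
Hunk 4: at line 4 remove [hmrr,bpom,iwlhr] add [tfko,grqw] -> 10 lines: dpi rpfnu kasj asxx tfko grqw xnqun afpn ahgys bhp
Hunk 5: at line 6 remove [xnqun,afpn,ahgys] add [ffa] -> 8 lines: dpi rpfnu kasj asxx tfko grqw ffa bhp

Answer: dpi
rpfnu
kasj
asxx
tfko
grqw
ffa
bhp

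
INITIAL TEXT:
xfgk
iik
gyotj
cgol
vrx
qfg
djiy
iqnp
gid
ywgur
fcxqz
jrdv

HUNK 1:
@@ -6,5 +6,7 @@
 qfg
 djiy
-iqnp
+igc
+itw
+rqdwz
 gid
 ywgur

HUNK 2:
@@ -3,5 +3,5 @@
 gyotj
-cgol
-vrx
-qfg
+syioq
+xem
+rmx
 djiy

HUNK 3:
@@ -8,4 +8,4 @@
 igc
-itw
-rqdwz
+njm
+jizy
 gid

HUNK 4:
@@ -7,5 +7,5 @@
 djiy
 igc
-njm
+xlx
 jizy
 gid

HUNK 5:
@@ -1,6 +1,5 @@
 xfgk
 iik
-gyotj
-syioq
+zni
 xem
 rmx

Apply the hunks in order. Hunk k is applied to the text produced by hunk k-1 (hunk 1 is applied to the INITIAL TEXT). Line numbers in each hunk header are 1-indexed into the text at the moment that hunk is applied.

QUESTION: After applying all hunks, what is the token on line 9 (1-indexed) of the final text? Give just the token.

Answer: jizy

Derivation:
Hunk 1: at line 6 remove [iqnp] add [igc,itw,rqdwz] -> 14 lines: xfgk iik gyotj cgol vrx qfg djiy igc itw rqdwz gid ywgur fcxqz jrdv
Hunk 2: at line 3 remove [cgol,vrx,qfg] add [syioq,xem,rmx] -> 14 lines: xfgk iik gyotj syioq xem rmx djiy igc itw rqdwz gid ywgur fcxqz jrdv
Hunk 3: at line 8 remove [itw,rqdwz] add [njm,jizy] -> 14 lines: xfgk iik gyotj syioq xem rmx djiy igc njm jizy gid ywgur fcxqz jrdv
Hunk 4: at line 7 remove [njm] add [xlx] -> 14 lines: xfgk iik gyotj syioq xem rmx djiy igc xlx jizy gid ywgur fcxqz jrdv
Hunk 5: at line 1 remove [gyotj,syioq] add [zni] -> 13 lines: xfgk iik zni xem rmx djiy igc xlx jizy gid ywgur fcxqz jrdv
Final line 9: jizy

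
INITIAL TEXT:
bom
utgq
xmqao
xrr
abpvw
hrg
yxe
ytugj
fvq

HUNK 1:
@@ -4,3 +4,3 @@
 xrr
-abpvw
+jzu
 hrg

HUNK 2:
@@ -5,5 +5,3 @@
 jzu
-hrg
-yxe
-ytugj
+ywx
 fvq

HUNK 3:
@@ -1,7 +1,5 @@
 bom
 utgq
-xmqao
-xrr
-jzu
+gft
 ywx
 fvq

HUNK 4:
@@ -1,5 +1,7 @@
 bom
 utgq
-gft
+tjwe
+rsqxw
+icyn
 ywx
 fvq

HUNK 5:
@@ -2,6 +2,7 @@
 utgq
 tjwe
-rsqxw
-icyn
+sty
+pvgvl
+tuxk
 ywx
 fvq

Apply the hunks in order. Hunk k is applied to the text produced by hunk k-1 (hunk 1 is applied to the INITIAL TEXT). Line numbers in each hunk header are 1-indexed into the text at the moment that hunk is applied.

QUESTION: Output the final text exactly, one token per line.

Hunk 1: at line 4 remove [abpvw] add [jzu] -> 9 lines: bom utgq xmqao xrr jzu hrg yxe ytugj fvq
Hunk 2: at line 5 remove [hrg,yxe,ytugj] add [ywx] -> 7 lines: bom utgq xmqao xrr jzu ywx fvq
Hunk 3: at line 1 remove [xmqao,xrr,jzu] add [gft] -> 5 lines: bom utgq gft ywx fvq
Hunk 4: at line 1 remove [gft] add [tjwe,rsqxw,icyn] -> 7 lines: bom utgq tjwe rsqxw icyn ywx fvq
Hunk 5: at line 2 remove [rsqxw,icyn] add [sty,pvgvl,tuxk] -> 8 lines: bom utgq tjwe sty pvgvl tuxk ywx fvq

Answer: bom
utgq
tjwe
sty
pvgvl
tuxk
ywx
fvq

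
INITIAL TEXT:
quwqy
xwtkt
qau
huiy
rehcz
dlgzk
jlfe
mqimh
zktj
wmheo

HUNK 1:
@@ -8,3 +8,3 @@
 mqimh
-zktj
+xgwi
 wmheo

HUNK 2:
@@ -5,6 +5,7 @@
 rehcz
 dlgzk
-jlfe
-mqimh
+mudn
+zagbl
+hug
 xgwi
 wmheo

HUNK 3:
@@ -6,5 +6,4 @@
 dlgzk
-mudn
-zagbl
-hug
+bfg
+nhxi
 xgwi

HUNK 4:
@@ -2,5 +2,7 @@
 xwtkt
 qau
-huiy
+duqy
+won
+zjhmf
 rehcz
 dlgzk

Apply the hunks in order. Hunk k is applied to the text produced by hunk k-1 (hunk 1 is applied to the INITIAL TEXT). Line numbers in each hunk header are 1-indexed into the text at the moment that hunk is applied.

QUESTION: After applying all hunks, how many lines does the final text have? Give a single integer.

Answer: 12

Derivation:
Hunk 1: at line 8 remove [zktj] add [xgwi] -> 10 lines: quwqy xwtkt qau huiy rehcz dlgzk jlfe mqimh xgwi wmheo
Hunk 2: at line 5 remove [jlfe,mqimh] add [mudn,zagbl,hug] -> 11 lines: quwqy xwtkt qau huiy rehcz dlgzk mudn zagbl hug xgwi wmheo
Hunk 3: at line 6 remove [mudn,zagbl,hug] add [bfg,nhxi] -> 10 lines: quwqy xwtkt qau huiy rehcz dlgzk bfg nhxi xgwi wmheo
Hunk 4: at line 2 remove [huiy] add [duqy,won,zjhmf] -> 12 lines: quwqy xwtkt qau duqy won zjhmf rehcz dlgzk bfg nhxi xgwi wmheo
Final line count: 12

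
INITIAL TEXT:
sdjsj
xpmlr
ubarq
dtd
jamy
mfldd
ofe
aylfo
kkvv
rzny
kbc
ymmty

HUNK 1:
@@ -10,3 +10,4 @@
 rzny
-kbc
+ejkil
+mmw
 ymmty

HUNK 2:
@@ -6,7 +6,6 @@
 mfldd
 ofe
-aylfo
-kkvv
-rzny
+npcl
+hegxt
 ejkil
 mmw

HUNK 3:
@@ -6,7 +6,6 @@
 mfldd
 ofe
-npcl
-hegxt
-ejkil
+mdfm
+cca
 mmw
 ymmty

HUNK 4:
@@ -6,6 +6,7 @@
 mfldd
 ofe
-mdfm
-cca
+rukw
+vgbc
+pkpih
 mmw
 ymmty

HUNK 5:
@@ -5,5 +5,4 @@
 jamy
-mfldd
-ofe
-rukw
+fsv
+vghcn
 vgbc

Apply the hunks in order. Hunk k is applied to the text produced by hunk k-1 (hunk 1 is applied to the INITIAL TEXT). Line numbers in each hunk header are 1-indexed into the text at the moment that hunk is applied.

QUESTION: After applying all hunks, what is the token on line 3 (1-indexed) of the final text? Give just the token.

Hunk 1: at line 10 remove [kbc] add [ejkil,mmw] -> 13 lines: sdjsj xpmlr ubarq dtd jamy mfldd ofe aylfo kkvv rzny ejkil mmw ymmty
Hunk 2: at line 6 remove [aylfo,kkvv,rzny] add [npcl,hegxt] -> 12 lines: sdjsj xpmlr ubarq dtd jamy mfldd ofe npcl hegxt ejkil mmw ymmty
Hunk 3: at line 6 remove [npcl,hegxt,ejkil] add [mdfm,cca] -> 11 lines: sdjsj xpmlr ubarq dtd jamy mfldd ofe mdfm cca mmw ymmty
Hunk 4: at line 6 remove [mdfm,cca] add [rukw,vgbc,pkpih] -> 12 lines: sdjsj xpmlr ubarq dtd jamy mfldd ofe rukw vgbc pkpih mmw ymmty
Hunk 5: at line 5 remove [mfldd,ofe,rukw] add [fsv,vghcn] -> 11 lines: sdjsj xpmlr ubarq dtd jamy fsv vghcn vgbc pkpih mmw ymmty
Final line 3: ubarq

Answer: ubarq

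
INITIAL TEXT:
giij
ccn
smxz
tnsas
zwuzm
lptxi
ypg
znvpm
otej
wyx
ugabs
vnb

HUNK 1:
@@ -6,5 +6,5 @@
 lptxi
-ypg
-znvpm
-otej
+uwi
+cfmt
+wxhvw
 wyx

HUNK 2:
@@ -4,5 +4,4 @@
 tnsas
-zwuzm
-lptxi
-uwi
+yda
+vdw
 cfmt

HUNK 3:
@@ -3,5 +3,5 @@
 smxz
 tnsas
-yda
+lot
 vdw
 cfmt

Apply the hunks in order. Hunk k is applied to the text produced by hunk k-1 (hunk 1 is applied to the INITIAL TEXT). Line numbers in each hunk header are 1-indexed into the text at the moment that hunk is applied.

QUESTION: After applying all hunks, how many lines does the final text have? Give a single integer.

Answer: 11

Derivation:
Hunk 1: at line 6 remove [ypg,znvpm,otej] add [uwi,cfmt,wxhvw] -> 12 lines: giij ccn smxz tnsas zwuzm lptxi uwi cfmt wxhvw wyx ugabs vnb
Hunk 2: at line 4 remove [zwuzm,lptxi,uwi] add [yda,vdw] -> 11 lines: giij ccn smxz tnsas yda vdw cfmt wxhvw wyx ugabs vnb
Hunk 3: at line 3 remove [yda] add [lot] -> 11 lines: giij ccn smxz tnsas lot vdw cfmt wxhvw wyx ugabs vnb
Final line count: 11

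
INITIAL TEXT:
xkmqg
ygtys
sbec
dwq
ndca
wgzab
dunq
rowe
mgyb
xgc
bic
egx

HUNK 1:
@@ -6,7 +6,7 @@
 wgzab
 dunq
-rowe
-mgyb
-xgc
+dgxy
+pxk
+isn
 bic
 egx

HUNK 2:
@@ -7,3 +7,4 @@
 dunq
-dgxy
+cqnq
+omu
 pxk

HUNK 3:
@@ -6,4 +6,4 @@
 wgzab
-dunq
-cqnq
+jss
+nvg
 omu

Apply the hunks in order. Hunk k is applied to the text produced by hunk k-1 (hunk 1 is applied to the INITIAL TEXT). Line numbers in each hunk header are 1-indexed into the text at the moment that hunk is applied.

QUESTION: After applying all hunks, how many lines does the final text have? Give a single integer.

Hunk 1: at line 6 remove [rowe,mgyb,xgc] add [dgxy,pxk,isn] -> 12 lines: xkmqg ygtys sbec dwq ndca wgzab dunq dgxy pxk isn bic egx
Hunk 2: at line 7 remove [dgxy] add [cqnq,omu] -> 13 lines: xkmqg ygtys sbec dwq ndca wgzab dunq cqnq omu pxk isn bic egx
Hunk 3: at line 6 remove [dunq,cqnq] add [jss,nvg] -> 13 lines: xkmqg ygtys sbec dwq ndca wgzab jss nvg omu pxk isn bic egx
Final line count: 13

Answer: 13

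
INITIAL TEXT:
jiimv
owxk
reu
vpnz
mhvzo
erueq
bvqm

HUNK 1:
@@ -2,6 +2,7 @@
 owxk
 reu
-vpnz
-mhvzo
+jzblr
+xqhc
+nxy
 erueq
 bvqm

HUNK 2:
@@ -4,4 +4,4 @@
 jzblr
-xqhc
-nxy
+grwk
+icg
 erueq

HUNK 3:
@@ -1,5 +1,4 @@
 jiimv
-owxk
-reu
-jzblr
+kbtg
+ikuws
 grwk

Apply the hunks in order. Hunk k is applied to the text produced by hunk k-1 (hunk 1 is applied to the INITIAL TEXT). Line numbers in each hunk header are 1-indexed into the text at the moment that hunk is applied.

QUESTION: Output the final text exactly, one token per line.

Hunk 1: at line 2 remove [vpnz,mhvzo] add [jzblr,xqhc,nxy] -> 8 lines: jiimv owxk reu jzblr xqhc nxy erueq bvqm
Hunk 2: at line 4 remove [xqhc,nxy] add [grwk,icg] -> 8 lines: jiimv owxk reu jzblr grwk icg erueq bvqm
Hunk 3: at line 1 remove [owxk,reu,jzblr] add [kbtg,ikuws] -> 7 lines: jiimv kbtg ikuws grwk icg erueq bvqm

Answer: jiimv
kbtg
ikuws
grwk
icg
erueq
bvqm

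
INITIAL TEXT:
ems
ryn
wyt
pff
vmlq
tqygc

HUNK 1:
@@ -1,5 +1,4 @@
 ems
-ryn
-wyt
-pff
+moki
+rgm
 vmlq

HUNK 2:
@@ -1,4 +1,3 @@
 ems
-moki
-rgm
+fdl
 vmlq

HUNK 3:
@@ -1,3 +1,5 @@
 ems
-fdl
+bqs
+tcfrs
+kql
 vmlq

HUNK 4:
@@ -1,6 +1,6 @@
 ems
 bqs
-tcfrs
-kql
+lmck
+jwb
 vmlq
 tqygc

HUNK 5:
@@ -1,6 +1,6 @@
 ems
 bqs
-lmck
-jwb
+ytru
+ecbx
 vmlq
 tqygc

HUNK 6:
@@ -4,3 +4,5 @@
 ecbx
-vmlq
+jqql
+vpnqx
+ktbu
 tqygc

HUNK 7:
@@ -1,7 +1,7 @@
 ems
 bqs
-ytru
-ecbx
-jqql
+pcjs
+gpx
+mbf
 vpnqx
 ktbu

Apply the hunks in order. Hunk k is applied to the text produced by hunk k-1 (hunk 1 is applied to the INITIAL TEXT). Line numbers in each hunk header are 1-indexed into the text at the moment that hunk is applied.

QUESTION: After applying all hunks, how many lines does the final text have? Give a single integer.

Hunk 1: at line 1 remove [ryn,wyt,pff] add [moki,rgm] -> 5 lines: ems moki rgm vmlq tqygc
Hunk 2: at line 1 remove [moki,rgm] add [fdl] -> 4 lines: ems fdl vmlq tqygc
Hunk 3: at line 1 remove [fdl] add [bqs,tcfrs,kql] -> 6 lines: ems bqs tcfrs kql vmlq tqygc
Hunk 4: at line 1 remove [tcfrs,kql] add [lmck,jwb] -> 6 lines: ems bqs lmck jwb vmlq tqygc
Hunk 5: at line 1 remove [lmck,jwb] add [ytru,ecbx] -> 6 lines: ems bqs ytru ecbx vmlq tqygc
Hunk 6: at line 4 remove [vmlq] add [jqql,vpnqx,ktbu] -> 8 lines: ems bqs ytru ecbx jqql vpnqx ktbu tqygc
Hunk 7: at line 1 remove [ytru,ecbx,jqql] add [pcjs,gpx,mbf] -> 8 lines: ems bqs pcjs gpx mbf vpnqx ktbu tqygc
Final line count: 8

Answer: 8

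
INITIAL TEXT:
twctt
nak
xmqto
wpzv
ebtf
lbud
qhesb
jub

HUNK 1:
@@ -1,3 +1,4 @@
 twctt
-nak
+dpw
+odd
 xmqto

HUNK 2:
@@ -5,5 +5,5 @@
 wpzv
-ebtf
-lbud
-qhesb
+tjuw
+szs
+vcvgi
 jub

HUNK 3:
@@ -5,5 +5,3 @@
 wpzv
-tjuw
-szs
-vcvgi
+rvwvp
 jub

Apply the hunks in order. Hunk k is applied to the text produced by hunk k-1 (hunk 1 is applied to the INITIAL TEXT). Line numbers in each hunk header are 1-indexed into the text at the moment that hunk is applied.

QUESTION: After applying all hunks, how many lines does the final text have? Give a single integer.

Hunk 1: at line 1 remove [nak] add [dpw,odd] -> 9 lines: twctt dpw odd xmqto wpzv ebtf lbud qhesb jub
Hunk 2: at line 5 remove [ebtf,lbud,qhesb] add [tjuw,szs,vcvgi] -> 9 lines: twctt dpw odd xmqto wpzv tjuw szs vcvgi jub
Hunk 3: at line 5 remove [tjuw,szs,vcvgi] add [rvwvp] -> 7 lines: twctt dpw odd xmqto wpzv rvwvp jub
Final line count: 7

Answer: 7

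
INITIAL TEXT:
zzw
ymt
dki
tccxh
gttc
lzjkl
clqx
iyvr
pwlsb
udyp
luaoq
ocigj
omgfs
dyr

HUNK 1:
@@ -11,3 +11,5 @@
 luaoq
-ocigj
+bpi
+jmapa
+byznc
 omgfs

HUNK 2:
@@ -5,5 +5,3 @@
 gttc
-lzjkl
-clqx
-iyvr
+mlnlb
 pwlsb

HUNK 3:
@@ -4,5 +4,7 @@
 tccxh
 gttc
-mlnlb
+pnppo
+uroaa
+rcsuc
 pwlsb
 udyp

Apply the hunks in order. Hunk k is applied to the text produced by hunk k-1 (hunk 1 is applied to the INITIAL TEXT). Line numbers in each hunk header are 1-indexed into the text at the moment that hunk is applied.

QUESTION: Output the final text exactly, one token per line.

Hunk 1: at line 11 remove [ocigj] add [bpi,jmapa,byznc] -> 16 lines: zzw ymt dki tccxh gttc lzjkl clqx iyvr pwlsb udyp luaoq bpi jmapa byznc omgfs dyr
Hunk 2: at line 5 remove [lzjkl,clqx,iyvr] add [mlnlb] -> 14 lines: zzw ymt dki tccxh gttc mlnlb pwlsb udyp luaoq bpi jmapa byznc omgfs dyr
Hunk 3: at line 4 remove [mlnlb] add [pnppo,uroaa,rcsuc] -> 16 lines: zzw ymt dki tccxh gttc pnppo uroaa rcsuc pwlsb udyp luaoq bpi jmapa byznc omgfs dyr

Answer: zzw
ymt
dki
tccxh
gttc
pnppo
uroaa
rcsuc
pwlsb
udyp
luaoq
bpi
jmapa
byznc
omgfs
dyr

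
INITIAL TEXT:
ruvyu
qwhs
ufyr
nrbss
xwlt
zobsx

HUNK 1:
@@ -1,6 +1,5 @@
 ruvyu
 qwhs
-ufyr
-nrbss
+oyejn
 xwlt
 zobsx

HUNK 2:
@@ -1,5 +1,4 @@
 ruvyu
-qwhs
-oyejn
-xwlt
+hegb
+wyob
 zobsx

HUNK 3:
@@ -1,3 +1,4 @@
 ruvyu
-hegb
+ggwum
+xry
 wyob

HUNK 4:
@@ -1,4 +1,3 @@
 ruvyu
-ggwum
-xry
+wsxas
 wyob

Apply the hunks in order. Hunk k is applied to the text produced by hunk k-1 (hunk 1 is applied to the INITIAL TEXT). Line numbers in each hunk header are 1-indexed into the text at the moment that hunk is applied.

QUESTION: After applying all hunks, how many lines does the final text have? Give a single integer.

Hunk 1: at line 1 remove [ufyr,nrbss] add [oyejn] -> 5 lines: ruvyu qwhs oyejn xwlt zobsx
Hunk 2: at line 1 remove [qwhs,oyejn,xwlt] add [hegb,wyob] -> 4 lines: ruvyu hegb wyob zobsx
Hunk 3: at line 1 remove [hegb] add [ggwum,xry] -> 5 lines: ruvyu ggwum xry wyob zobsx
Hunk 4: at line 1 remove [ggwum,xry] add [wsxas] -> 4 lines: ruvyu wsxas wyob zobsx
Final line count: 4

Answer: 4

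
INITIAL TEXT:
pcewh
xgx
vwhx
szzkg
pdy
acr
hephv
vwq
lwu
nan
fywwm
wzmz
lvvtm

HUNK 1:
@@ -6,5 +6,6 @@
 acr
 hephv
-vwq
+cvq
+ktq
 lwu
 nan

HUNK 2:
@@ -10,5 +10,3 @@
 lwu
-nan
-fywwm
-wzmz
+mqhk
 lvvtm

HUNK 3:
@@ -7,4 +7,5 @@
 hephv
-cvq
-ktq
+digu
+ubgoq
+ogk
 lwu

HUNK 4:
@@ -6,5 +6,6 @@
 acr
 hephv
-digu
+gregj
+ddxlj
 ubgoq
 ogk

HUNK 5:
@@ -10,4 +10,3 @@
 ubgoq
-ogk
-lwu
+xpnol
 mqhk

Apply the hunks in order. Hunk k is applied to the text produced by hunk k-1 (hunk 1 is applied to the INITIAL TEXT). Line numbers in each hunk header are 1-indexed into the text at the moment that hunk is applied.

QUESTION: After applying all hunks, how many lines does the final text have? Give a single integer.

Hunk 1: at line 6 remove [vwq] add [cvq,ktq] -> 14 lines: pcewh xgx vwhx szzkg pdy acr hephv cvq ktq lwu nan fywwm wzmz lvvtm
Hunk 2: at line 10 remove [nan,fywwm,wzmz] add [mqhk] -> 12 lines: pcewh xgx vwhx szzkg pdy acr hephv cvq ktq lwu mqhk lvvtm
Hunk 3: at line 7 remove [cvq,ktq] add [digu,ubgoq,ogk] -> 13 lines: pcewh xgx vwhx szzkg pdy acr hephv digu ubgoq ogk lwu mqhk lvvtm
Hunk 4: at line 6 remove [digu] add [gregj,ddxlj] -> 14 lines: pcewh xgx vwhx szzkg pdy acr hephv gregj ddxlj ubgoq ogk lwu mqhk lvvtm
Hunk 5: at line 10 remove [ogk,lwu] add [xpnol] -> 13 lines: pcewh xgx vwhx szzkg pdy acr hephv gregj ddxlj ubgoq xpnol mqhk lvvtm
Final line count: 13

Answer: 13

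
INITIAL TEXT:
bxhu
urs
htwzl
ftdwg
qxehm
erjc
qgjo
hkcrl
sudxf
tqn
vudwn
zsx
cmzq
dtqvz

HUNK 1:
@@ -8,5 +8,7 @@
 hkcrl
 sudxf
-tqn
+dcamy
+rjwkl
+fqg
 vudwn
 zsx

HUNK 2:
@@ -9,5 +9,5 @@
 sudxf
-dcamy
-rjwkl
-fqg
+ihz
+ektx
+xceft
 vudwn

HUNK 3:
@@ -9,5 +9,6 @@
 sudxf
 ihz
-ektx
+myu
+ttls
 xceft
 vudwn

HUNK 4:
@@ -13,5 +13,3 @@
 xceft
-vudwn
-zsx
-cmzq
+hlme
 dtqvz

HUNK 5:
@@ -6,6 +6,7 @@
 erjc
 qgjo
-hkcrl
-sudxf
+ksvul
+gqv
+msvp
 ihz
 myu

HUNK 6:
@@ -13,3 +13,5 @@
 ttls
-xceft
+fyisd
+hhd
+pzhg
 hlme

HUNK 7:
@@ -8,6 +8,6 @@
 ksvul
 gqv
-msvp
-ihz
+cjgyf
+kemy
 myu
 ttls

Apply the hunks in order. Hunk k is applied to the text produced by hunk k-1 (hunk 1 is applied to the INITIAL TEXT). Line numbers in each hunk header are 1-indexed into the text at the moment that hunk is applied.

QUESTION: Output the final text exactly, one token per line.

Answer: bxhu
urs
htwzl
ftdwg
qxehm
erjc
qgjo
ksvul
gqv
cjgyf
kemy
myu
ttls
fyisd
hhd
pzhg
hlme
dtqvz

Derivation:
Hunk 1: at line 8 remove [tqn] add [dcamy,rjwkl,fqg] -> 16 lines: bxhu urs htwzl ftdwg qxehm erjc qgjo hkcrl sudxf dcamy rjwkl fqg vudwn zsx cmzq dtqvz
Hunk 2: at line 9 remove [dcamy,rjwkl,fqg] add [ihz,ektx,xceft] -> 16 lines: bxhu urs htwzl ftdwg qxehm erjc qgjo hkcrl sudxf ihz ektx xceft vudwn zsx cmzq dtqvz
Hunk 3: at line 9 remove [ektx] add [myu,ttls] -> 17 lines: bxhu urs htwzl ftdwg qxehm erjc qgjo hkcrl sudxf ihz myu ttls xceft vudwn zsx cmzq dtqvz
Hunk 4: at line 13 remove [vudwn,zsx,cmzq] add [hlme] -> 15 lines: bxhu urs htwzl ftdwg qxehm erjc qgjo hkcrl sudxf ihz myu ttls xceft hlme dtqvz
Hunk 5: at line 6 remove [hkcrl,sudxf] add [ksvul,gqv,msvp] -> 16 lines: bxhu urs htwzl ftdwg qxehm erjc qgjo ksvul gqv msvp ihz myu ttls xceft hlme dtqvz
Hunk 6: at line 13 remove [xceft] add [fyisd,hhd,pzhg] -> 18 lines: bxhu urs htwzl ftdwg qxehm erjc qgjo ksvul gqv msvp ihz myu ttls fyisd hhd pzhg hlme dtqvz
Hunk 7: at line 8 remove [msvp,ihz] add [cjgyf,kemy] -> 18 lines: bxhu urs htwzl ftdwg qxehm erjc qgjo ksvul gqv cjgyf kemy myu ttls fyisd hhd pzhg hlme dtqvz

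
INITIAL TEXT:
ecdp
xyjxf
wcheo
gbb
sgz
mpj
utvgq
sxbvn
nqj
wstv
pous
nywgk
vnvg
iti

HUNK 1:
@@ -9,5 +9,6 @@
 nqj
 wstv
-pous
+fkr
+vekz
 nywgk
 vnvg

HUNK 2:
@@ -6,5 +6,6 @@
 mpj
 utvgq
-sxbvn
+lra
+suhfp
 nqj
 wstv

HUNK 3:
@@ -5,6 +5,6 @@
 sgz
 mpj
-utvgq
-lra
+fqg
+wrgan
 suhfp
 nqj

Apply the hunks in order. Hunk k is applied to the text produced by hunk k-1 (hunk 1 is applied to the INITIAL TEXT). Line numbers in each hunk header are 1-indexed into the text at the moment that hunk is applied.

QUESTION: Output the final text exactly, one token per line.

Hunk 1: at line 9 remove [pous] add [fkr,vekz] -> 15 lines: ecdp xyjxf wcheo gbb sgz mpj utvgq sxbvn nqj wstv fkr vekz nywgk vnvg iti
Hunk 2: at line 6 remove [sxbvn] add [lra,suhfp] -> 16 lines: ecdp xyjxf wcheo gbb sgz mpj utvgq lra suhfp nqj wstv fkr vekz nywgk vnvg iti
Hunk 3: at line 5 remove [utvgq,lra] add [fqg,wrgan] -> 16 lines: ecdp xyjxf wcheo gbb sgz mpj fqg wrgan suhfp nqj wstv fkr vekz nywgk vnvg iti

Answer: ecdp
xyjxf
wcheo
gbb
sgz
mpj
fqg
wrgan
suhfp
nqj
wstv
fkr
vekz
nywgk
vnvg
iti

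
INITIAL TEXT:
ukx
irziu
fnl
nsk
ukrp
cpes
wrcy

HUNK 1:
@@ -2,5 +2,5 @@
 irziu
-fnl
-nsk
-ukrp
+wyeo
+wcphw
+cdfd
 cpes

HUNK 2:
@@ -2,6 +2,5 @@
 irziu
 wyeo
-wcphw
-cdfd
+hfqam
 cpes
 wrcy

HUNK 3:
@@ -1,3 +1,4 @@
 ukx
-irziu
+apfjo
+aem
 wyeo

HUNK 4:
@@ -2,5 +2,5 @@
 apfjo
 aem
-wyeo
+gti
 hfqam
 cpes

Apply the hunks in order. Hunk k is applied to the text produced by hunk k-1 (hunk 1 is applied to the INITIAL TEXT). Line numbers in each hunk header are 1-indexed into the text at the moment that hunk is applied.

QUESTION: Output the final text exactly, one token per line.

Hunk 1: at line 2 remove [fnl,nsk,ukrp] add [wyeo,wcphw,cdfd] -> 7 lines: ukx irziu wyeo wcphw cdfd cpes wrcy
Hunk 2: at line 2 remove [wcphw,cdfd] add [hfqam] -> 6 lines: ukx irziu wyeo hfqam cpes wrcy
Hunk 3: at line 1 remove [irziu] add [apfjo,aem] -> 7 lines: ukx apfjo aem wyeo hfqam cpes wrcy
Hunk 4: at line 2 remove [wyeo] add [gti] -> 7 lines: ukx apfjo aem gti hfqam cpes wrcy

Answer: ukx
apfjo
aem
gti
hfqam
cpes
wrcy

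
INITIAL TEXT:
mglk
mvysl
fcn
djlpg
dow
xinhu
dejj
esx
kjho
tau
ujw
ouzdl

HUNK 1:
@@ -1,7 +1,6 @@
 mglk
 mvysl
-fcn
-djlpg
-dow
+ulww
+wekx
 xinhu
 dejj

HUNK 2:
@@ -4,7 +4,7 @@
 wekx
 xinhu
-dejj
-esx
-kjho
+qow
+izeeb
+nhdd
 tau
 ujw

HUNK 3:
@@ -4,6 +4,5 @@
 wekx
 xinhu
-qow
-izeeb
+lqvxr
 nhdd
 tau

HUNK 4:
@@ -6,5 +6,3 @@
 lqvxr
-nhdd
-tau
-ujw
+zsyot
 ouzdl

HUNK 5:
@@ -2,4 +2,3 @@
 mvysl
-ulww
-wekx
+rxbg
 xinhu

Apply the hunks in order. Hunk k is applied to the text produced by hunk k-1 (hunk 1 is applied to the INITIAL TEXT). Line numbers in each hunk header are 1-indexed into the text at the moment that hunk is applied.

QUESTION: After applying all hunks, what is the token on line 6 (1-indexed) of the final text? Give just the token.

Hunk 1: at line 1 remove [fcn,djlpg,dow] add [ulww,wekx] -> 11 lines: mglk mvysl ulww wekx xinhu dejj esx kjho tau ujw ouzdl
Hunk 2: at line 4 remove [dejj,esx,kjho] add [qow,izeeb,nhdd] -> 11 lines: mglk mvysl ulww wekx xinhu qow izeeb nhdd tau ujw ouzdl
Hunk 3: at line 4 remove [qow,izeeb] add [lqvxr] -> 10 lines: mglk mvysl ulww wekx xinhu lqvxr nhdd tau ujw ouzdl
Hunk 4: at line 6 remove [nhdd,tau,ujw] add [zsyot] -> 8 lines: mglk mvysl ulww wekx xinhu lqvxr zsyot ouzdl
Hunk 5: at line 2 remove [ulww,wekx] add [rxbg] -> 7 lines: mglk mvysl rxbg xinhu lqvxr zsyot ouzdl
Final line 6: zsyot

Answer: zsyot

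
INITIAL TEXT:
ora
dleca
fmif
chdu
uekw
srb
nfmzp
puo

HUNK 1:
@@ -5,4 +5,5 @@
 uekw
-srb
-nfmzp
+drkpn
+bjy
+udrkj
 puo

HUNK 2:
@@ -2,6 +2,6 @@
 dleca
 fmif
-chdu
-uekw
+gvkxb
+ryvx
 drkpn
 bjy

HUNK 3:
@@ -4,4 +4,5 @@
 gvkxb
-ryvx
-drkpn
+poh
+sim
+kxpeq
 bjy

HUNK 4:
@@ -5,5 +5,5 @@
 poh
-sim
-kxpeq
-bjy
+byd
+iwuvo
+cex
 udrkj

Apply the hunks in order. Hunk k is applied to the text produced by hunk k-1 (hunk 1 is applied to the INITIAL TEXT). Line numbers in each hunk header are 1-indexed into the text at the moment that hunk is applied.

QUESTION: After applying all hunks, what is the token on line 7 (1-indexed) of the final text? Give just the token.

Hunk 1: at line 5 remove [srb,nfmzp] add [drkpn,bjy,udrkj] -> 9 lines: ora dleca fmif chdu uekw drkpn bjy udrkj puo
Hunk 2: at line 2 remove [chdu,uekw] add [gvkxb,ryvx] -> 9 lines: ora dleca fmif gvkxb ryvx drkpn bjy udrkj puo
Hunk 3: at line 4 remove [ryvx,drkpn] add [poh,sim,kxpeq] -> 10 lines: ora dleca fmif gvkxb poh sim kxpeq bjy udrkj puo
Hunk 4: at line 5 remove [sim,kxpeq,bjy] add [byd,iwuvo,cex] -> 10 lines: ora dleca fmif gvkxb poh byd iwuvo cex udrkj puo
Final line 7: iwuvo

Answer: iwuvo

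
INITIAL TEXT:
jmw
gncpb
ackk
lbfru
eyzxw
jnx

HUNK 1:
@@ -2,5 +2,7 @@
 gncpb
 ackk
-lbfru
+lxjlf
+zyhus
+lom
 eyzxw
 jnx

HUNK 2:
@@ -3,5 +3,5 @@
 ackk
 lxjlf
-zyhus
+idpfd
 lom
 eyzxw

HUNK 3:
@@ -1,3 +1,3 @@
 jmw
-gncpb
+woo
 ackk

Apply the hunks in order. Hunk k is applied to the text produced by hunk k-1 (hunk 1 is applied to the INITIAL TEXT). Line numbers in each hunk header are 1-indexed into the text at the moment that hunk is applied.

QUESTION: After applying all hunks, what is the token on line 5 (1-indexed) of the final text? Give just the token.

Hunk 1: at line 2 remove [lbfru] add [lxjlf,zyhus,lom] -> 8 lines: jmw gncpb ackk lxjlf zyhus lom eyzxw jnx
Hunk 2: at line 3 remove [zyhus] add [idpfd] -> 8 lines: jmw gncpb ackk lxjlf idpfd lom eyzxw jnx
Hunk 3: at line 1 remove [gncpb] add [woo] -> 8 lines: jmw woo ackk lxjlf idpfd lom eyzxw jnx
Final line 5: idpfd

Answer: idpfd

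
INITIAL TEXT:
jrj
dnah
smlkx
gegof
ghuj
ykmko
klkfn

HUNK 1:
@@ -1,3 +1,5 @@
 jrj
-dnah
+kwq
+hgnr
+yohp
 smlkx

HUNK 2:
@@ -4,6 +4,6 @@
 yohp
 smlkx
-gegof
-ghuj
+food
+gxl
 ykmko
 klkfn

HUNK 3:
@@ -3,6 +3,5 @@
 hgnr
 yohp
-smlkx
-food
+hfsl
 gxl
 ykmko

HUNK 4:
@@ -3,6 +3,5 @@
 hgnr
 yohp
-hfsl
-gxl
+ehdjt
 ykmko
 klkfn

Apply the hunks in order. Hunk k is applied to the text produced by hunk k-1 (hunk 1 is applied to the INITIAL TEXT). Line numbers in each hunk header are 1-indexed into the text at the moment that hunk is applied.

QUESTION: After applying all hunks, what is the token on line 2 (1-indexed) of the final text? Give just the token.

Answer: kwq

Derivation:
Hunk 1: at line 1 remove [dnah] add [kwq,hgnr,yohp] -> 9 lines: jrj kwq hgnr yohp smlkx gegof ghuj ykmko klkfn
Hunk 2: at line 4 remove [gegof,ghuj] add [food,gxl] -> 9 lines: jrj kwq hgnr yohp smlkx food gxl ykmko klkfn
Hunk 3: at line 3 remove [smlkx,food] add [hfsl] -> 8 lines: jrj kwq hgnr yohp hfsl gxl ykmko klkfn
Hunk 4: at line 3 remove [hfsl,gxl] add [ehdjt] -> 7 lines: jrj kwq hgnr yohp ehdjt ykmko klkfn
Final line 2: kwq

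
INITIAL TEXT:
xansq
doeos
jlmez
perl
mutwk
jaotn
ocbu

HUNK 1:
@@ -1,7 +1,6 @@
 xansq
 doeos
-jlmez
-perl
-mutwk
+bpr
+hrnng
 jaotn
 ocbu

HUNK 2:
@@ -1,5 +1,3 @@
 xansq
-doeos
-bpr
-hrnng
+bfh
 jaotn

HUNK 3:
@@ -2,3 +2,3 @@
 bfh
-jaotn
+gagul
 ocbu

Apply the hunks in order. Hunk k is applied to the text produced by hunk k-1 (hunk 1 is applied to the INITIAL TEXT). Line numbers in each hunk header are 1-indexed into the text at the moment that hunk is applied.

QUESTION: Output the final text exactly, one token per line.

Answer: xansq
bfh
gagul
ocbu

Derivation:
Hunk 1: at line 1 remove [jlmez,perl,mutwk] add [bpr,hrnng] -> 6 lines: xansq doeos bpr hrnng jaotn ocbu
Hunk 2: at line 1 remove [doeos,bpr,hrnng] add [bfh] -> 4 lines: xansq bfh jaotn ocbu
Hunk 3: at line 2 remove [jaotn] add [gagul] -> 4 lines: xansq bfh gagul ocbu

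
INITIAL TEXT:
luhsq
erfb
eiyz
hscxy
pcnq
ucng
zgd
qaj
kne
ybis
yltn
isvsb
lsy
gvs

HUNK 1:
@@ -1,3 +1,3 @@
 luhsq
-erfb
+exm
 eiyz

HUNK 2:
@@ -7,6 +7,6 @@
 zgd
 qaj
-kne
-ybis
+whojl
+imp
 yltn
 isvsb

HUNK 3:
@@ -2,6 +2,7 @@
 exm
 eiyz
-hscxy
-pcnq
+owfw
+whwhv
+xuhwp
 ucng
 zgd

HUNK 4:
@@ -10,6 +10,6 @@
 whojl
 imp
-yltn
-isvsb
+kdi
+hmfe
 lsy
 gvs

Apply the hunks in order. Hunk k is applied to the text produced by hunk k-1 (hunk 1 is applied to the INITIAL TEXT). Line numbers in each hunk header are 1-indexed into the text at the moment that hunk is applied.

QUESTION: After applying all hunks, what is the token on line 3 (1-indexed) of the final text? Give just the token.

Answer: eiyz

Derivation:
Hunk 1: at line 1 remove [erfb] add [exm] -> 14 lines: luhsq exm eiyz hscxy pcnq ucng zgd qaj kne ybis yltn isvsb lsy gvs
Hunk 2: at line 7 remove [kne,ybis] add [whojl,imp] -> 14 lines: luhsq exm eiyz hscxy pcnq ucng zgd qaj whojl imp yltn isvsb lsy gvs
Hunk 3: at line 2 remove [hscxy,pcnq] add [owfw,whwhv,xuhwp] -> 15 lines: luhsq exm eiyz owfw whwhv xuhwp ucng zgd qaj whojl imp yltn isvsb lsy gvs
Hunk 4: at line 10 remove [yltn,isvsb] add [kdi,hmfe] -> 15 lines: luhsq exm eiyz owfw whwhv xuhwp ucng zgd qaj whojl imp kdi hmfe lsy gvs
Final line 3: eiyz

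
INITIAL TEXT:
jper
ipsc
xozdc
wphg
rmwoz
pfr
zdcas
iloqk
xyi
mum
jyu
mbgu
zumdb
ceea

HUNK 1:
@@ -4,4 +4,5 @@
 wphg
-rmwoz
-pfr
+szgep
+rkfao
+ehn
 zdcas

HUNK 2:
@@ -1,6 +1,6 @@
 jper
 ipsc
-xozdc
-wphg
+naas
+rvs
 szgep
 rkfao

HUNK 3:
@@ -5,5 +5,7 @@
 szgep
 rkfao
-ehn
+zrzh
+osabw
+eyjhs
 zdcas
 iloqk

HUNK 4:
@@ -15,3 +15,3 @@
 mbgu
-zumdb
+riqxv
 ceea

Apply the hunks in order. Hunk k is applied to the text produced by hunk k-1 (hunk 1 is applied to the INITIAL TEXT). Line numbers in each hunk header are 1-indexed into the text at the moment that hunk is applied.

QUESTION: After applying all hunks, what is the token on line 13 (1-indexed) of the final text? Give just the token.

Answer: mum

Derivation:
Hunk 1: at line 4 remove [rmwoz,pfr] add [szgep,rkfao,ehn] -> 15 lines: jper ipsc xozdc wphg szgep rkfao ehn zdcas iloqk xyi mum jyu mbgu zumdb ceea
Hunk 2: at line 1 remove [xozdc,wphg] add [naas,rvs] -> 15 lines: jper ipsc naas rvs szgep rkfao ehn zdcas iloqk xyi mum jyu mbgu zumdb ceea
Hunk 3: at line 5 remove [ehn] add [zrzh,osabw,eyjhs] -> 17 lines: jper ipsc naas rvs szgep rkfao zrzh osabw eyjhs zdcas iloqk xyi mum jyu mbgu zumdb ceea
Hunk 4: at line 15 remove [zumdb] add [riqxv] -> 17 lines: jper ipsc naas rvs szgep rkfao zrzh osabw eyjhs zdcas iloqk xyi mum jyu mbgu riqxv ceea
Final line 13: mum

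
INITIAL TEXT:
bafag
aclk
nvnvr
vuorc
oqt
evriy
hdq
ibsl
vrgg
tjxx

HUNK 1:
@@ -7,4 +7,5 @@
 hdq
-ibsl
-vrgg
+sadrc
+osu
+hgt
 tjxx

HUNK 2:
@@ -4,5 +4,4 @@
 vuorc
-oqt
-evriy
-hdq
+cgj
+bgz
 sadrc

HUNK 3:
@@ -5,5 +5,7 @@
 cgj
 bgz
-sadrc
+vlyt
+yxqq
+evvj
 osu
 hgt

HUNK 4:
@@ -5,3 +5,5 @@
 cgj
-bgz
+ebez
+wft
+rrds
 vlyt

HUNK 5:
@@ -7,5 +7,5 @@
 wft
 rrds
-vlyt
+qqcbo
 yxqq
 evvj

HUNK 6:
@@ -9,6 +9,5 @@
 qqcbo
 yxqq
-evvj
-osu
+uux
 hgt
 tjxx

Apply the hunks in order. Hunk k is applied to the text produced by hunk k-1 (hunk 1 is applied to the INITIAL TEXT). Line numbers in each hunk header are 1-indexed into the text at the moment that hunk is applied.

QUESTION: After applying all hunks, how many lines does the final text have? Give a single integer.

Hunk 1: at line 7 remove [ibsl,vrgg] add [sadrc,osu,hgt] -> 11 lines: bafag aclk nvnvr vuorc oqt evriy hdq sadrc osu hgt tjxx
Hunk 2: at line 4 remove [oqt,evriy,hdq] add [cgj,bgz] -> 10 lines: bafag aclk nvnvr vuorc cgj bgz sadrc osu hgt tjxx
Hunk 3: at line 5 remove [sadrc] add [vlyt,yxqq,evvj] -> 12 lines: bafag aclk nvnvr vuorc cgj bgz vlyt yxqq evvj osu hgt tjxx
Hunk 4: at line 5 remove [bgz] add [ebez,wft,rrds] -> 14 lines: bafag aclk nvnvr vuorc cgj ebez wft rrds vlyt yxqq evvj osu hgt tjxx
Hunk 5: at line 7 remove [vlyt] add [qqcbo] -> 14 lines: bafag aclk nvnvr vuorc cgj ebez wft rrds qqcbo yxqq evvj osu hgt tjxx
Hunk 6: at line 9 remove [evvj,osu] add [uux] -> 13 lines: bafag aclk nvnvr vuorc cgj ebez wft rrds qqcbo yxqq uux hgt tjxx
Final line count: 13

Answer: 13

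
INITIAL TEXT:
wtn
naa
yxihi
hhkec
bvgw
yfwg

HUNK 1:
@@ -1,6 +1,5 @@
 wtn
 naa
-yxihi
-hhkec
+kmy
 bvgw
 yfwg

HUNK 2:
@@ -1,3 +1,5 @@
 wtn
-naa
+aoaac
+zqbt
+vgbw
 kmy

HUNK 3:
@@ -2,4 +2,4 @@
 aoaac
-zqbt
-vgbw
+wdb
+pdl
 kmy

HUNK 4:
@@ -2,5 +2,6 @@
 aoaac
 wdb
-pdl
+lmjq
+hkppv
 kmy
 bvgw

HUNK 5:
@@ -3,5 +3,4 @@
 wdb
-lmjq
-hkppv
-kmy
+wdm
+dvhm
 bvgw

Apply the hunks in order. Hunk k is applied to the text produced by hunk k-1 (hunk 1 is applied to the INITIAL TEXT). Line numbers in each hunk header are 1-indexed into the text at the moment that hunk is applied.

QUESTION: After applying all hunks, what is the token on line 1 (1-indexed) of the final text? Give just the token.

Answer: wtn

Derivation:
Hunk 1: at line 1 remove [yxihi,hhkec] add [kmy] -> 5 lines: wtn naa kmy bvgw yfwg
Hunk 2: at line 1 remove [naa] add [aoaac,zqbt,vgbw] -> 7 lines: wtn aoaac zqbt vgbw kmy bvgw yfwg
Hunk 3: at line 2 remove [zqbt,vgbw] add [wdb,pdl] -> 7 lines: wtn aoaac wdb pdl kmy bvgw yfwg
Hunk 4: at line 2 remove [pdl] add [lmjq,hkppv] -> 8 lines: wtn aoaac wdb lmjq hkppv kmy bvgw yfwg
Hunk 5: at line 3 remove [lmjq,hkppv,kmy] add [wdm,dvhm] -> 7 lines: wtn aoaac wdb wdm dvhm bvgw yfwg
Final line 1: wtn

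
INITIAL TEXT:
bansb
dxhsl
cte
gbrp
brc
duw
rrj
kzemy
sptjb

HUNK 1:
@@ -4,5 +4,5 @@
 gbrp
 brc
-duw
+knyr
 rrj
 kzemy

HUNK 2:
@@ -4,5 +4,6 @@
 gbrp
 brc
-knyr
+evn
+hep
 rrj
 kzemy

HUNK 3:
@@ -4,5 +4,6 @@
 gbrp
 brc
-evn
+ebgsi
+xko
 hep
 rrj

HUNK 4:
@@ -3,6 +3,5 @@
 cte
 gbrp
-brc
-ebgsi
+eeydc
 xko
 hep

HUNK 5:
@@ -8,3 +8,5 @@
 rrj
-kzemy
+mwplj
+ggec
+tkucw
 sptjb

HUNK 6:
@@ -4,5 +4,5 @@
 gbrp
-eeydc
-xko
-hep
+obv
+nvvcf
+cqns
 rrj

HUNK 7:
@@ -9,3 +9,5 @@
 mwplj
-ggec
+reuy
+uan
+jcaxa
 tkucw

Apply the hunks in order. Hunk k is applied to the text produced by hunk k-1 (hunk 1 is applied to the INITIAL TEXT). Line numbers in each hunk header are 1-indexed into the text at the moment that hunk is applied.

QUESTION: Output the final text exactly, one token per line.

Answer: bansb
dxhsl
cte
gbrp
obv
nvvcf
cqns
rrj
mwplj
reuy
uan
jcaxa
tkucw
sptjb

Derivation:
Hunk 1: at line 4 remove [duw] add [knyr] -> 9 lines: bansb dxhsl cte gbrp brc knyr rrj kzemy sptjb
Hunk 2: at line 4 remove [knyr] add [evn,hep] -> 10 lines: bansb dxhsl cte gbrp brc evn hep rrj kzemy sptjb
Hunk 3: at line 4 remove [evn] add [ebgsi,xko] -> 11 lines: bansb dxhsl cte gbrp brc ebgsi xko hep rrj kzemy sptjb
Hunk 4: at line 3 remove [brc,ebgsi] add [eeydc] -> 10 lines: bansb dxhsl cte gbrp eeydc xko hep rrj kzemy sptjb
Hunk 5: at line 8 remove [kzemy] add [mwplj,ggec,tkucw] -> 12 lines: bansb dxhsl cte gbrp eeydc xko hep rrj mwplj ggec tkucw sptjb
Hunk 6: at line 4 remove [eeydc,xko,hep] add [obv,nvvcf,cqns] -> 12 lines: bansb dxhsl cte gbrp obv nvvcf cqns rrj mwplj ggec tkucw sptjb
Hunk 7: at line 9 remove [ggec] add [reuy,uan,jcaxa] -> 14 lines: bansb dxhsl cte gbrp obv nvvcf cqns rrj mwplj reuy uan jcaxa tkucw sptjb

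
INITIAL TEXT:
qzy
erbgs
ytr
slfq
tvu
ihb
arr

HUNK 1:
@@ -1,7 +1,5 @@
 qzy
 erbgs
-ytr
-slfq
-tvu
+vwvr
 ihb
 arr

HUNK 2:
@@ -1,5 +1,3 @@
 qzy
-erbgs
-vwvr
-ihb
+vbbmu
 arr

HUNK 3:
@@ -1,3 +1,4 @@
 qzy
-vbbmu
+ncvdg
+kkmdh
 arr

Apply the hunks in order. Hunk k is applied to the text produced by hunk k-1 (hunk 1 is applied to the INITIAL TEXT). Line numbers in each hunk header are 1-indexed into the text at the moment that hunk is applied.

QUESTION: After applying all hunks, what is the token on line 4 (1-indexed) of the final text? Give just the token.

Answer: arr

Derivation:
Hunk 1: at line 1 remove [ytr,slfq,tvu] add [vwvr] -> 5 lines: qzy erbgs vwvr ihb arr
Hunk 2: at line 1 remove [erbgs,vwvr,ihb] add [vbbmu] -> 3 lines: qzy vbbmu arr
Hunk 3: at line 1 remove [vbbmu] add [ncvdg,kkmdh] -> 4 lines: qzy ncvdg kkmdh arr
Final line 4: arr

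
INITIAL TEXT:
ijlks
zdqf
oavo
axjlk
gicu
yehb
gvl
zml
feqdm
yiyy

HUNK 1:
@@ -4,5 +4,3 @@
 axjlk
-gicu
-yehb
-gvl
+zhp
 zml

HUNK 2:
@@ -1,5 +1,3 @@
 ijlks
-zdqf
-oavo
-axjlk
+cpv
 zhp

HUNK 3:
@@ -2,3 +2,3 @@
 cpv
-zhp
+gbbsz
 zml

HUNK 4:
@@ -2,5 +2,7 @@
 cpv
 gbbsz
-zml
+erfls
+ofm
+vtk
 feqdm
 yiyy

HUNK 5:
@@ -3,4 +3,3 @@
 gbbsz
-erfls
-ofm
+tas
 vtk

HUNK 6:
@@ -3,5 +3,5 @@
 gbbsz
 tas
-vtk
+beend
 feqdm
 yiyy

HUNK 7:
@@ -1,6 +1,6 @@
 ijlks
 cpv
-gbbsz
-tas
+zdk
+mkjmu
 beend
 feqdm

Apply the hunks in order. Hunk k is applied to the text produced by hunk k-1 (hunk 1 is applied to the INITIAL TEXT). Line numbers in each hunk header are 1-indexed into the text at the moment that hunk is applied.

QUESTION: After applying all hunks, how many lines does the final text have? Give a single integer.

Hunk 1: at line 4 remove [gicu,yehb,gvl] add [zhp] -> 8 lines: ijlks zdqf oavo axjlk zhp zml feqdm yiyy
Hunk 2: at line 1 remove [zdqf,oavo,axjlk] add [cpv] -> 6 lines: ijlks cpv zhp zml feqdm yiyy
Hunk 3: at line 2 remove [zhp] add [gbbsz] -> 6 lines: ijlks cpv gbbsz zml feqdm yiyy
Hunk 4: at line 2 remove [zml] add [erfls,ofm,vtk] -> 8 lines: ijlks cpv gbbsz erfls ofm vtk feqdm yiyy
Hunk 5: at line 3 remove [erfls,ofm] add [tas] -> 7 lines: ijlks cpv gbbsz tas vtk feqdm yiyy
Hunk 6: at line 3 remove [vtk] add [beend] -> 7 lines: ijlks cpv gbbsz tas beend feqdm yiyy
Hunk 7: at line 1 remove [gbbsz,tas] add [zdk,mkjmu] -> 7 lines: ijlks cpv zdk mkjmu beend feqdm yiyy
Final line count: 7

Answer: 7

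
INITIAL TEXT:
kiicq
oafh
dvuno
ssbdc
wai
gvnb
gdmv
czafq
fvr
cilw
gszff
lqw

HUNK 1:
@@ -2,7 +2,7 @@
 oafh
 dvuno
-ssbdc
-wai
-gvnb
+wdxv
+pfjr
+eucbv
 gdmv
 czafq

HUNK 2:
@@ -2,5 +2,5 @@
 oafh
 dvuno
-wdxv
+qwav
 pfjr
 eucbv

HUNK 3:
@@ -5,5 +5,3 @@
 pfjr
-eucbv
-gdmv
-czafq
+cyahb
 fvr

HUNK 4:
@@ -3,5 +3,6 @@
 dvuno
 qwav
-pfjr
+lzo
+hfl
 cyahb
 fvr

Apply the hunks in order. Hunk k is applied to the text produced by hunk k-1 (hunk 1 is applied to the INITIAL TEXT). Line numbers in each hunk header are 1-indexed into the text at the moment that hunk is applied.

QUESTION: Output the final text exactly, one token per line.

Answer: kiicq
oafh
dvuno
qwav
lzo
hfl
cyahb
fvr
cilw
gszff
lqw

Derivation:
Hunk 1: at line 2 remove [ssbdc,wai,gvnb] add [wdxv,pfjr,eucbv] -> 12 lines: kiicq oafh dvuno wdxv pfjr eucbv gdmv czafq fvr cilw gszff lqw
Hunk 2: at line 2 remove [wdxv] add [qwav] -> 12 lines: kiicq oafh dvuno qwav pfjr eucbv gdmv czafq fvr cilw gszff lqw
Hunk 3: at line 5 remove [eucbv,gdmv,czafq] add [cyahb] -> 10 lines: kiicq oafh dvuno qwav pfjr cyahb fvr cilw gszff lqw
Hunk 4: at line 3 remove [pfjr] add [lzo,hfl] -> 11 lines: kiicq oafh dvuno qwav lzo hfl cyahb fvr cilw gszff lqw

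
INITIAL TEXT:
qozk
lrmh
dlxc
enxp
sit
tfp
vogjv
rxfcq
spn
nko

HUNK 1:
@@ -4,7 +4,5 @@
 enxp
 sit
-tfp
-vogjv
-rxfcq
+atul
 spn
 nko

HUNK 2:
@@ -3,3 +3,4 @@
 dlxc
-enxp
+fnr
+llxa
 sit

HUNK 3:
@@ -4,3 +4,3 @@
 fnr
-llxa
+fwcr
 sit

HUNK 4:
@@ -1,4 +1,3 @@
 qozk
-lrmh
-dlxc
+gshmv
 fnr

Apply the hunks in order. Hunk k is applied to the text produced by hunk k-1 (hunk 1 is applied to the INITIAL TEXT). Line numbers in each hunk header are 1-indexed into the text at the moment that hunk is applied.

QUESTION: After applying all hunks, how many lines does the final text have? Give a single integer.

Answer: 8

Derivation:
Hunk 1: at line 4 remove [tfp,vogjv,rxfcq] add [atul] -> 8 lines: qozk lrmh dlxc enxp sit atul spn nko
Hunk 2: at line 3 remove [enxp] add [fnr,llxa] -> 9 lines: qozk lrmh dlxc fnr llxa sit atul spn nko
Hunk 3: at line 4 remove [llxa] add [fwcr] -> 9 lines: qozk lrmh dlxc fnr fwcr sit atul spn nko
Hunk 4: at line 1 remove [lrmh,dlxc] add [gshmv] -> 8 lines: qozk gshmv fnr fwcr sit atul spn nko
Final line count: 8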